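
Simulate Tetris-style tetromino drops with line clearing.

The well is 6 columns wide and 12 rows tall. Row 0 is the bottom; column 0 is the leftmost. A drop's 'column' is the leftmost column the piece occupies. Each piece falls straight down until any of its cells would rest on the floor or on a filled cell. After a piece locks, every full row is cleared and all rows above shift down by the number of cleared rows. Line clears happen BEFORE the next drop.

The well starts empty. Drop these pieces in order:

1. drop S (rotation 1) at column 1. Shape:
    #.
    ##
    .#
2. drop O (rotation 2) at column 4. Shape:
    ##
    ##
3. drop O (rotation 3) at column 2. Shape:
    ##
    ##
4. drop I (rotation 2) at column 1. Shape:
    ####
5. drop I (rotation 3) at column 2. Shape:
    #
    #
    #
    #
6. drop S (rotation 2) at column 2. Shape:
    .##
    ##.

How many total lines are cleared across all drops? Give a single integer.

Drop 1: S rot1 at col 1 lands with bottom-row=0; cleared 0 line(s) (total 0); column heights now [0 3 2 0 0 0], max=3
Drop 2: O rot2 at col 4 lands with bottom-row=0; cleared 0 line(s) (total 0); column heights now [0 3 2 0 2 2], max=3
Drop 3: O rot3 at col 2 lands with bottom-row=2; cleared 0 line(s) (total 0); column heights now [0 3 4 4 2 2], max=4
Drop 4: I rot2 at col 1 lands with bottom-row=4; cleared 0 line(s) (total 0); column heights now [0 5 5 5 5 2], max=5
Drop 5: I rot3 at col 2 lands with bottom-row=5; cleared 0 line(s) (total 0); column heights now [0 5 9 5 5 2], max=9
Drop 6: S rot2 at col 2 lands with bottom-row=9; cleared 0 line(s) (total 0); column heights now [0 5 10 11 11 2], max=11

Answer: 0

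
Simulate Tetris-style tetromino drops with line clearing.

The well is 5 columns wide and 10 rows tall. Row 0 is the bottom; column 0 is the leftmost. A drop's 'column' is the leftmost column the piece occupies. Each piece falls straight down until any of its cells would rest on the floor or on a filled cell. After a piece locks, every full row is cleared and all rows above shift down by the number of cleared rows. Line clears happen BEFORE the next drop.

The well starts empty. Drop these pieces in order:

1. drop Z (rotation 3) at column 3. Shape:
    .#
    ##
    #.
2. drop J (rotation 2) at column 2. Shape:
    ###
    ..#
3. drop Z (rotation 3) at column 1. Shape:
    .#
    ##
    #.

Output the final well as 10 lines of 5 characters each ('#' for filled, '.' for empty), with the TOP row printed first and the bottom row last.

Drop 1: Z rot3 at col 3 lands with bottom-row=0; cleared 0 line(s) (total 0); column heights now [0 0 0 2 3], max=3
Drop 2: J rot2 at col 2 lands with bottom-row=3; cleared 0 line(s) (total 0); column heights now [0 0 5 5 5], max=5
Drop 3: Z rot3 at col 1 lands with bottom-row=4; cleared 0 line(s) (total 0); column heights now [0 6 7 5 5], max=7

Answer: .....
.....
.....
..#..
.##..
.####
....#
....#
...##
...#.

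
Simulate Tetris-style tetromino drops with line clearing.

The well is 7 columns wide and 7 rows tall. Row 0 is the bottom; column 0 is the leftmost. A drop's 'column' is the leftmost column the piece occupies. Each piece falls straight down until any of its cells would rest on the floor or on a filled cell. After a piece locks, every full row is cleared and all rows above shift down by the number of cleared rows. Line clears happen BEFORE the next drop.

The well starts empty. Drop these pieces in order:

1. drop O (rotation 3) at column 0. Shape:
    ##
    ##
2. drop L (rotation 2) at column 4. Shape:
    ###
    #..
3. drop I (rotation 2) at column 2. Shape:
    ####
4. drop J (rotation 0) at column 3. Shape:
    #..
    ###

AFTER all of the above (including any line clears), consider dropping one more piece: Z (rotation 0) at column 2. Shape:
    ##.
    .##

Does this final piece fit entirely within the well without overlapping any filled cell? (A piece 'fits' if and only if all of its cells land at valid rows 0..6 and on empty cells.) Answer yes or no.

Answer: yes

Derivation:
Drop 1: O rot3 at col 0 lands with bottom-row=0; cleared 0 line(s) (total 0); column heights now [2 2 0 0 0 0 0], max=2
Drop 2: L rot2 at col 4 lands with bottom-row=0; cleared 0 line(s) (total 0); column heights now [2 2 0 0 2 2 2], max=2
Drop 3: I rot2 at col 2 lands with bottom-row=2; cleared 0 line(s) (total 0); column heights now [2 2 3 3 3 3 2], max=3
Drop 4: J rot0 at col 3 lands with bottom-row=3; cleared 0 line(s) (total 0); column heights now [2 2 3 5 4 4 2], max=5
Test piece Z rot0 at col 2 (width 3): heights before test = [2 2 3 5 4 4 2]; fits = True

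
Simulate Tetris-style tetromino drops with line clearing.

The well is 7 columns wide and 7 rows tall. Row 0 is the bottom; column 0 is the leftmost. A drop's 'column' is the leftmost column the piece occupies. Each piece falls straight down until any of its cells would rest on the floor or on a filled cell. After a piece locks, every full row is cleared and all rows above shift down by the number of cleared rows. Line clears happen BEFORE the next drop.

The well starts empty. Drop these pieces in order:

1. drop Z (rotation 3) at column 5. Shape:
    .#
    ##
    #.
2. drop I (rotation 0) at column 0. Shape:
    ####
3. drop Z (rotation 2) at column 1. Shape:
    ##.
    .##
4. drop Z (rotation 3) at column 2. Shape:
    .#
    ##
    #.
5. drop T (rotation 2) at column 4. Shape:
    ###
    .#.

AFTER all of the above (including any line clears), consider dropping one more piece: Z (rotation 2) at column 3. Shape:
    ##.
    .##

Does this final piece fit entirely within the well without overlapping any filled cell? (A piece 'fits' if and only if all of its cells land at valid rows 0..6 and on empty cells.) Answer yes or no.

Answer: yes

Derivation:
Drop 1: Z rot3 at col 5 lands with bottom-row=0; cleared 0 line(s) (total 0); column heights now [0 0 0 0 0 2 3], max=3
Drop 2: I rot0 at col 0 lands with bottom-row=0; cleared 0 line(s) (total 0); column heights now [1 1 1 1 0 2 3], max=3
Drop 3: Z rot2 at col 1 lands with bottom-row=1; cleared 0 line(s) (total 0); column heights now [1 3 3 2 0 2 3], max=3
Drop 4: Z rot3 at col 2 lands with bottom-row=3; cleared 0 line(s) (total 0); column heights now [1 3 5 6 0 2 3], max=6
Drop 5: T rot2 at col 4 lands with bottom-row=2; cleared 0 line(s) (total 0); column heights now [1 3 5 6 4 4 4], max=6
Test piece Z rot2 at col 3 (width 3): heights before test = [1 3 5 6 4 4 4]; fits = True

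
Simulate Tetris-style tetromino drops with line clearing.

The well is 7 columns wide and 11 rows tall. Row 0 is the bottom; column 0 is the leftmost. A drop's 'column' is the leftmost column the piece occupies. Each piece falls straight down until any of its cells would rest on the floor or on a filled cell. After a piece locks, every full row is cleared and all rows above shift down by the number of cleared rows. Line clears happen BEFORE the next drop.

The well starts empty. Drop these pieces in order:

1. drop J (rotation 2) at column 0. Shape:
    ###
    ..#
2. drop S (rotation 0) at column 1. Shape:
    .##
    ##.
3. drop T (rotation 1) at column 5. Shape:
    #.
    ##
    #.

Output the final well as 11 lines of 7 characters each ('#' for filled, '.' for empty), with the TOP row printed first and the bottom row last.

Answer: .......
.......
.......
.......
.......
.......
.......
..##...
.##..#.
###..##
..#..#.

Derivation:
Drop 1: J rot2 at col 0 lands with bottom-row=0; cleared 0 line(s) (total 0); column heights now [2 2 2 0 0 0 0], max=2
Drop 2: S rot0 at col 1 lands with bottom-row=2; cleared 0 line(s) (total 0); column heights now [2 3 4 4 0 0 0], max=4
Drop 3: T rot1 at col 5 lands with bottom-row=0; cleared 0 line(s) (total 0); column heights now [2 3 4 4 0 3 2], max=4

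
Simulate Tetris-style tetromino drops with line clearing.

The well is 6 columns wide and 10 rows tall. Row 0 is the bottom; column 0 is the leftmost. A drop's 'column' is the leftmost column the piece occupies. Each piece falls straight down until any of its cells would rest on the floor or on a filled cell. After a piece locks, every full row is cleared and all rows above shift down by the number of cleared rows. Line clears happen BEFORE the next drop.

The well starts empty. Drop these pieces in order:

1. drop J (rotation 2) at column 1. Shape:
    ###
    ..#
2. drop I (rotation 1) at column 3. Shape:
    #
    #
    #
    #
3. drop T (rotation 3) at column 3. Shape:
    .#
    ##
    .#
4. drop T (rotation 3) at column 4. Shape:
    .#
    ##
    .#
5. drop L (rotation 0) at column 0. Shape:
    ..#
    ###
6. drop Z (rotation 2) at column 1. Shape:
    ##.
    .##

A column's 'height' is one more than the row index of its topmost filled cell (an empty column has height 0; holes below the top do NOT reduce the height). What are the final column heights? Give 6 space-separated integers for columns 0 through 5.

Answer: 3 9 9 8 9 10

Derivation:
Drop 1: J rot2 at col 1 lands with bottom-row=0; cleared 0 line(s) (total 0); column heights now [0 2 2 2 0 0], max=2
Drop 2: I rot1 at col 3 lands with bottom-row=2; cleared 0 line(s) (total 0); column heights now [0 2 2 6 0 0], max=6
Drop 3: T rot3 at col 3 lands with bottom-row=5; cleared 0 line(s) (total 0); column heights now [0 2 2 7 8 0], max=8
Drop 4: T rot3 at col 4 lands with bottom-row=7; cleared 0 line(s) (total 0); column heights now [0 2 2 7 9 10], max=10
Drop 5: L rot0 at col 0 lands with bottom-row=2; cleared 0 line(s) (total 0); column heights now [3 3 4 7 9 10], max=10
Drop 6: Z rot2 at col 1 lands with bottom-row=7; cleared 0 line(s) (total 0); column heights now [3 9 9 8 9 10], max=10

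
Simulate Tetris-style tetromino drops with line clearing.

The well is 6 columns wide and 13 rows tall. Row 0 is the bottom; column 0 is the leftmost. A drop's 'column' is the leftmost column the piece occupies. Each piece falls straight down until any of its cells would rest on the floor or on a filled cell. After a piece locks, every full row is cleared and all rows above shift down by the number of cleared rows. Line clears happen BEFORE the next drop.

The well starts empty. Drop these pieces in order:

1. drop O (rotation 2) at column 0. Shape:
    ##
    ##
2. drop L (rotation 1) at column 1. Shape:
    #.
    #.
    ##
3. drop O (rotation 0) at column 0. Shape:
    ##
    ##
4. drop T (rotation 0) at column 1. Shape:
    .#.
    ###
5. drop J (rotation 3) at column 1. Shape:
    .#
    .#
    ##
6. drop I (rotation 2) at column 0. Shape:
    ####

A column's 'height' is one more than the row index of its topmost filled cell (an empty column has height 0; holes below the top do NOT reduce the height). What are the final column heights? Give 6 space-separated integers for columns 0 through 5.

Drop 1: O rot2 at col 0 lands with bottom-row=0; cleared 0 line(s) (total 0); column heights now [2 2 0 0 0 0], max=2
Drop 2: L rot1 at col 1 lands with bottom-row=2; cleared 0 line(s) (total 0); column heights now [2 5 3 0 0 0], max=5
Drop 3: O rot0 at col 0 lands with bottom-row=5; cleared 0 line(s) (total 0); column heights now [7 7 3 0 0 0], max=7
Drop 4: T rot0 at col 1 lands with bottom-row=7; cleared 0 line(s) (total 0); column heights now [7 8 9 8 0 0], max=9
Drop 5: J rot3 at col 1 lands with bottom-row=9; cleared 0 line(s) (total 0); column heights now [7 10 12 8 0 0], max=12
Drop 6: I rot2 at col 0 lands with bottom-row=12; cleared 0 line(s) (total 0); column heights now [13 13 13 13 0 0], max=13

Answer: 13 13 13 13 0 0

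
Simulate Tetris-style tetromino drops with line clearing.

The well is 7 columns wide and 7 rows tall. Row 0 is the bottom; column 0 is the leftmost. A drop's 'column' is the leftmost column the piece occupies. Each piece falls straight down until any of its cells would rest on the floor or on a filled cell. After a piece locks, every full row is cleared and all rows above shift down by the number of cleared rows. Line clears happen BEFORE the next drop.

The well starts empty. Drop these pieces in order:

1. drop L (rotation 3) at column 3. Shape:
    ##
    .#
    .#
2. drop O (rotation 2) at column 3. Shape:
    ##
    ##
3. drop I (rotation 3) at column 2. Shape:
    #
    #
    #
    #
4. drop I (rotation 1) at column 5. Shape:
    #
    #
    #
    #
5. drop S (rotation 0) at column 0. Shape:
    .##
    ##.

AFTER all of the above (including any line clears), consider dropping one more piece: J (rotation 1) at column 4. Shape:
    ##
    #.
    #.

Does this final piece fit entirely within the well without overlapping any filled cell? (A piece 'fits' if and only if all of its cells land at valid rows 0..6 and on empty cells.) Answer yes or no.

Drop 1: L rot3 at col 3 lands with bottom-row=0; cleared 0 line(s) (total 0); column heights now [0 0 0 3 3 0 0], max=3
Drop 2: O rot2 at col 3 lands with bottom-row=3; cleared 0 line(s) (total 0); column heights now [0 0 0 5 5 0 0], max=5
Drop 3: I rot3 at col 2 lands with bottom-row=0; cleared 0 line(s) (total 0); column heights now [0 0 4 5 5 0 0], max=5
Drop 4: I rot1 at col 5 lands with bottom-row=0; cleared 0 line(s) (total 0); column heights now [0 0 4 5 5 4 0], max=5
Drop 5: S rot0 at col 0 lands with bottom-row=3; cleared 0 line(s) (total 0); column heights now [4 5 5 5 5 4 0], max=5
Test piece J rot1 at col 4 (width 2): heights before test = [4 5 5 5 5 4 0]; fits = False

Answer: no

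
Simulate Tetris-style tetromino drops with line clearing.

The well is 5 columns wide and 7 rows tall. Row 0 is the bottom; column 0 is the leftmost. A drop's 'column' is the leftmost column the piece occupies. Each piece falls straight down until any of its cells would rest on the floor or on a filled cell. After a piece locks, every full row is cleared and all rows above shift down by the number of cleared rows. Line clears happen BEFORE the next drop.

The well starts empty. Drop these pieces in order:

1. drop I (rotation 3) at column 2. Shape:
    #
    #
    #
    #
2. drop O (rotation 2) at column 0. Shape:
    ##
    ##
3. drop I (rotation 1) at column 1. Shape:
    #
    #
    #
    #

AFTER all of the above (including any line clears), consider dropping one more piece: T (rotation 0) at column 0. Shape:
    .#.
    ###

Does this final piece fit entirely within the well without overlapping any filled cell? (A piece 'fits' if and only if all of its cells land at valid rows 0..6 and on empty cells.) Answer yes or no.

Drop 1: I rot3 at col 2 lands with bottom-row=0; cleared 0 line(s) (total 0); column heights now [0 0 4 0 0], max=4
Drop 2: O rot2 at col 0 lands with bottom-row=0; cleared 0 line(s) (total 0); column heights now [2 2 4 0 0], max=4
Drop 3: I rot1 at col 1 lands with bottom-row=2; cleared 0 line(s) (total 0); column heights now [2 6 4 0 0], max=6
Test piece T rot0 at col 0 (width 3): heights before test = [2 6 4 0 0]; fits = False

Answer: no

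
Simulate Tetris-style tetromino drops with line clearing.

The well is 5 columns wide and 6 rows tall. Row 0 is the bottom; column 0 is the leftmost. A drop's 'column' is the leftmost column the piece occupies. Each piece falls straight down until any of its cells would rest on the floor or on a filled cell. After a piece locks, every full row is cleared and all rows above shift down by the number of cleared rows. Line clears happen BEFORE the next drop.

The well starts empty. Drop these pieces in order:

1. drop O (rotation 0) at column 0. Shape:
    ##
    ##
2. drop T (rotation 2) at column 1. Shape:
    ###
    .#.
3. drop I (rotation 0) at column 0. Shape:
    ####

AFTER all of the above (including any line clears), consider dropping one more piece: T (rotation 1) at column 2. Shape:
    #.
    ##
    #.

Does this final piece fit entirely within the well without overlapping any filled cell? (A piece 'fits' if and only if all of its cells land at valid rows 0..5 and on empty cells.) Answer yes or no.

Answer: no

Derivation:
Drop 1: O rot0 at col 0 lands with bottom-row=0; cleared 0 line(s) (total 0); column heights now [2 2 0 0 0], max=2
Drop 2: T rot2 at col 1 lands with bottom-row=1; cleared 0 line(s) (total 0); column heights now [2 3 3 3 0], max=3
Drop 3: I rot0 at col 0 lands with bottom-row=3; cleared 0 line(s) (total 0); column heights now [4 4 4 4 0], max=4
Test piece T rot1 at col 2 (width 2): heights before test = [4 4 4 4 0]; fits = False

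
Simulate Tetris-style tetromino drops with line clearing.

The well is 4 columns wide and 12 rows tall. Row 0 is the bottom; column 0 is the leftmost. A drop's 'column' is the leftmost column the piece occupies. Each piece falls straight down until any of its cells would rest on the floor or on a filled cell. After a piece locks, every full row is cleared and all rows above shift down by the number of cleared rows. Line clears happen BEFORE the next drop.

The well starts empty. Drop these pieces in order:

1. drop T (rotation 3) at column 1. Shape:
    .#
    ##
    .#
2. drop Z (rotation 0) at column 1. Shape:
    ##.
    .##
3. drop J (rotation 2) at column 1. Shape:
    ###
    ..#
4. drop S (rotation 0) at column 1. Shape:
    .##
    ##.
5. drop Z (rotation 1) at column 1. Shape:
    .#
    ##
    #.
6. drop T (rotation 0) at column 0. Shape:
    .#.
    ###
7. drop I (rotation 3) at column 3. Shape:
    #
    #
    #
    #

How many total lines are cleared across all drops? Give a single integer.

Answer: 1

Derivation:
Drop 1: T rot3 at col 1 lands with bottom-row=0; cleared 0 line(s) (total 0); column heights now [0 2 3 0], max=3
Drop 2: Z rot0 at col 1 lands with bottom-row=3; cleared 0 line(s) (total 0); column heights now [0 5 5 4], max=5
Drop 3: J rot2 at col 1 lands with bottom-row=4; cleared 0 line(s) (total 0); column heights now [0 6 6 6], max=6
Drop 4: S rot0 at col 1 lands with bottom-row=6; cleared 0 line(s) (total 0); column heights now [0 7 8 8], max=8
Drop 5: Z rot1 at col 1 lands with bottom-row=7; cleared 0 line(s) (total 0); column heights now [0 9 10 8], max=10
Drop 6: T rot0 at col 0 lands with bottom-row=10; cleared 0 line(s) (total 0); column heights now [11 12 11 8], max=12
Drop 7: I rot3 at col 3 lands with bottom-row=8; cleared 1 line(s) (total 1); column heights now [0 11 10 11], max=11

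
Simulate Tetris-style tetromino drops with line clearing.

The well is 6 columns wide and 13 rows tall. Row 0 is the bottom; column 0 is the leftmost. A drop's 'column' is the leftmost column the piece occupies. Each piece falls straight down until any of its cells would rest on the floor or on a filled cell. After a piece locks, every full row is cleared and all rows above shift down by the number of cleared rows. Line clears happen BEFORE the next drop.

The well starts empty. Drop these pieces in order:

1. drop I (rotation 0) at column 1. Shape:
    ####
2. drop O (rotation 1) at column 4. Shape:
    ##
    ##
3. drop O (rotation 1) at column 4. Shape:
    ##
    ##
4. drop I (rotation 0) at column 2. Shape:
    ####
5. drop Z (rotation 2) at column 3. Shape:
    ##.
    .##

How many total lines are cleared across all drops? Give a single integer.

Answer: 0

Derivation:
Drop 1: I rot0 at col 1 lands with bottom-row=0; cleared 0 line(s) (total 0); column heights now [0 1 1 1 1 0], max=1
Drop 2: O rot1 at col 4 lands with bottom-row=1; cleared 0 line(s) (total 0); column heights now [0 1 1 1 3 3], max=3
Drop 3: O rot1 at col 4 lands with bottom-row=3; cleared 0 line(s) (total 0); column heights now [0 1 1 1 5 5], max=5
Drop 4: I rot0 at col 2 lands with bottom-row=5; cleared 0 line(s) (total 0); column heights now [0 1 6 6 6 6], max=6
Drop 5: Z rot2 at col 3 lands with bottom-row=6; cleared 0 line(s) (total 0); column heights now [0 1 6 8 8 7], max=8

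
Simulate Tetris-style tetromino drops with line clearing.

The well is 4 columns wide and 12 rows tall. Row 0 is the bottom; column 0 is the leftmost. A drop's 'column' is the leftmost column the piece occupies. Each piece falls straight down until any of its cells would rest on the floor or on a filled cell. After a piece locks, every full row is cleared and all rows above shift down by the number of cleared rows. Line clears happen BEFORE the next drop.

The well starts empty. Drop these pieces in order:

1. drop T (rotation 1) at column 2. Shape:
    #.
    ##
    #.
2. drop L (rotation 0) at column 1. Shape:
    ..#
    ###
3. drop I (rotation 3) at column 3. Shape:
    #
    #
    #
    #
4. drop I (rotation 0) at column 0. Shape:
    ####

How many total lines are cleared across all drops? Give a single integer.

Drop 1: T rot1 at col 2 lands with bottom-row=0; cleared 0 line(s) (total 0); column heights now [0 0 3 2], max=3
Drop 2: L rot0 at col 1 lands with bottom-row=3; cleared 0 line(s) (total 0); column heights now [0 4 4 5], max=5
Drop 3: I rot3 at col 3 lands with bottom-row=5; cleared 0 line(s) (total 0); column heights now [0 4 4 9], max=9
Drop 4: I rot0 at col 0 lands with bottom-row=9; cleared 1 line(s) (total 1); column heights now [0 4 4 9], max=9

Answer: 1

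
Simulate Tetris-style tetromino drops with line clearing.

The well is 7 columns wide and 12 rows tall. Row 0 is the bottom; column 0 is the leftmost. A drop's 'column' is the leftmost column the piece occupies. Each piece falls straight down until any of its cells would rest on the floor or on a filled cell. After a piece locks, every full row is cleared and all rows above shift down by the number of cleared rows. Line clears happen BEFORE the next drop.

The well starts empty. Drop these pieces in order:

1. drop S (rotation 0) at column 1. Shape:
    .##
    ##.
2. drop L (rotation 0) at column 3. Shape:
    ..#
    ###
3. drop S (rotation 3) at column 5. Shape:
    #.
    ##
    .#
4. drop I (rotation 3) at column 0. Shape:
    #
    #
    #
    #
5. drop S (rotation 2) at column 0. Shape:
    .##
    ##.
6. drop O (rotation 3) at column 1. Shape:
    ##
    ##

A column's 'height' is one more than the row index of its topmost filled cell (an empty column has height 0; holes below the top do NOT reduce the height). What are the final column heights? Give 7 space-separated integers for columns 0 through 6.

Drop 1: S rot0 at col 1 lands with bottom-row=0; cleared 0 line(s) (total 0); column heights now [0 1 2 2 0 0 0], max=2
Drop 2: L rot0 at col 3 lands with bottom-row=2; cleared 0 line(s) (total 0); column heights now [0 1 2 3 3 4 0], max=4
Drop 3: S rot3 at col 5 lands with bottom-row=3; cleared 0 line(s) (total 0); column heights now [0 1 2 3 3 6 5], max=6
Drop 4: I rot3 at col 0 lands with bottom-row=0; cleared 0 line(s) (total 0); column heights now [4 1 2 3 3 6 5], max=6
Drop 5: S rot2 at col 0 lands with bottom-row=4; cleared 0 line(s) (total 0); column heights now [5 6 6 3 3 6 5], max=6
Drop 6: O rot3 at col 1 lands with bottom-row=6; cleared 0 line(s) (total 0); column heights now [5 8 8 3 3 6 5], max=8

Answer: 5 8 8 3 3 6 5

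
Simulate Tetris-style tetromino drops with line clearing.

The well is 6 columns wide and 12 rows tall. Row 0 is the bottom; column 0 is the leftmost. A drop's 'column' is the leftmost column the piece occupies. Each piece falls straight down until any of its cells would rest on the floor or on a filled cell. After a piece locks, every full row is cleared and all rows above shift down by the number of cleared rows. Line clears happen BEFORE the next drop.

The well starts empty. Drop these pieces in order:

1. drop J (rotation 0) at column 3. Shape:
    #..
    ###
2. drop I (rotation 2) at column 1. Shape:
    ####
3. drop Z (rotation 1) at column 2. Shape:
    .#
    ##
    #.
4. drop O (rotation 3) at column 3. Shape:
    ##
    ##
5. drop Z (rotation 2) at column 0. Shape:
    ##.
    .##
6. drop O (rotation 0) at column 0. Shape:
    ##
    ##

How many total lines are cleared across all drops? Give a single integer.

Answer: 0

Derivation:
Drop 1: J rot0 at col 3 lands with bottom-row=0; cleared 0 line(s) (total 0); column heights now [0 0 0 2 1 1], max=2
Drop 2: I rot2 at col 1 lands with bottom-row=2; cleared 0 line(s) (total 0); column heights now [0 3 3 3 3 1], max=3
Drop 3: Z rot1 at col 2 lands with bottom-row=3; cleared 0 line(s) (total 0); column heights now [0 3 5 6 3 1], max=6
Drop 4: O rot3 at col 3 lands with bottom-row=6; cleared 0 line(s) (total 0); column heights now [0 3 5 8 8 1], max=8
Drop 5: Z rot2 at col 0 lands with bottom-row=5; cleared 0 line(s) (total 0); column heights now [7 7 6 8 8 1], max=8
Drop 6: O rot0 at col 0 lands with bottom-row=7; cleared 0 line(s) (total 0); column heights now [9 9 6 8 8 1], max=9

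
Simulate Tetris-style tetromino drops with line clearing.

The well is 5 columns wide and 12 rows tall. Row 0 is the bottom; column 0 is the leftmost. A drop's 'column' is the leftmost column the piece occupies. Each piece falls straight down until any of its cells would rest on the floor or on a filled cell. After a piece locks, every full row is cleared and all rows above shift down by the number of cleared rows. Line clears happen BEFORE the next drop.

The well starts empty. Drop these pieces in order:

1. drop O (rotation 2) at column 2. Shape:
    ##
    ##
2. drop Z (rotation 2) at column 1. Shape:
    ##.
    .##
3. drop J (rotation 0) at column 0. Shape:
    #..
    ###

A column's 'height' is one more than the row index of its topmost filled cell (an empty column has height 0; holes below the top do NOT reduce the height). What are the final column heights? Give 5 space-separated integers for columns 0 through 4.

Answer: 6 5 5 3 0

Derivation:
Drop 1: O rot2 at col 2 lands with bottom-row=0; cleared 0 line(s) (total 0); column heights now [0 0 2 2 0], max=2
Drop 2: Z rot2 at col 1 lands with bottom-row=2; cleared 0 line(s) (total 0); column heights now [0 4 4 3 0], max=4
Drop 3: J rot0 at col 0 lands with bottom-row=4; cleared 0 line(s) (total 0); column heights now [6 5 5 3 0], max=6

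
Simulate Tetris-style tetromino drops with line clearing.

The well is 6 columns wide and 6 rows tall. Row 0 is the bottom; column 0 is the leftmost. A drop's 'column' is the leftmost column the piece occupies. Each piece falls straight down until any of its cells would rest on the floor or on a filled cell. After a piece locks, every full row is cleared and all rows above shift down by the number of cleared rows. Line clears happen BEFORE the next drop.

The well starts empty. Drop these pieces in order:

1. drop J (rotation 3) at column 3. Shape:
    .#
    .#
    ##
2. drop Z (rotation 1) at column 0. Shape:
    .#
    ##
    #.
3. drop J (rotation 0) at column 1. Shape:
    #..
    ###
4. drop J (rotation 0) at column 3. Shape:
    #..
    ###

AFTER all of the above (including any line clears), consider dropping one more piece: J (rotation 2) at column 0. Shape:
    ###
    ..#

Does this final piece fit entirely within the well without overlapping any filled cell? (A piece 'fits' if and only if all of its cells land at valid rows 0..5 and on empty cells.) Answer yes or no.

Answer: yes

Derivation:
Drop 1: J rot3 at col 3 lands with bottom-row=0; cleared 0 line(s) (total 0); column heights now [0 0 0 1 3 0], max=3
Drop 2: Z rot1 at col 0 lands with bottom-row=0; cleared 0 line(s) (total 0); column heights now [2 3 0 1 3 0], max=3
Drop 3: J rot0 at col 1 lands with bottom-row=3; cleared 0 line(s) (total 0); column heights now [2 5 4 4 3 0], max=5
Drop 4: J rot0 at col 3 lands with bottom-row=4; cleared 0 line(s) (total 0); column heights now [2 5 4 6 5 5], max=6
Test piece J rot2 at col 0 (width 3): heights before test = [2 5 4 6 5 5]; fits = True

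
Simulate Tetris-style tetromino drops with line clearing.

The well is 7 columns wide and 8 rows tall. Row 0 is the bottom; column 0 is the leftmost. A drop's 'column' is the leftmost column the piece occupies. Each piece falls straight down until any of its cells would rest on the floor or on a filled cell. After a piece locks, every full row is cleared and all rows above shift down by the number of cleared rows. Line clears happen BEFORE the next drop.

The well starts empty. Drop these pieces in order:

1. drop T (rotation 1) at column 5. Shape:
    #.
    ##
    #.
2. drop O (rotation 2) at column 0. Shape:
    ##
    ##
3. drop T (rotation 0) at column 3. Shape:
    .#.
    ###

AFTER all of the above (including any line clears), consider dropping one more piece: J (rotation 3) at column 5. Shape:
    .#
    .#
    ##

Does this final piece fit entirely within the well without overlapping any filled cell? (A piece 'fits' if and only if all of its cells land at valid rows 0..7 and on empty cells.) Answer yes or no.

Drop 1: T rot1 at col 5 lands with bottom-row=0; cleared 0 line(s) (total 0); column heights now [0 0 0 0 0 3 2], max=3
Drop 2: O rot2 at col 0 lands with bottom-row=0; cleared 0 line(s) (total 0); column heights now [2 2 0 0 0 3 2], max=3
Drop 3: T rot0 at col 3 lands with bottom-row=3; cleared 0 line(s) (total 0); column heights now [2 2 0 4 5 4 2], max=5
Test piece J rot3 at col 5 (width 2): heights before test = [2 2 0 4 5 4 2]; fits = True

Answer: yes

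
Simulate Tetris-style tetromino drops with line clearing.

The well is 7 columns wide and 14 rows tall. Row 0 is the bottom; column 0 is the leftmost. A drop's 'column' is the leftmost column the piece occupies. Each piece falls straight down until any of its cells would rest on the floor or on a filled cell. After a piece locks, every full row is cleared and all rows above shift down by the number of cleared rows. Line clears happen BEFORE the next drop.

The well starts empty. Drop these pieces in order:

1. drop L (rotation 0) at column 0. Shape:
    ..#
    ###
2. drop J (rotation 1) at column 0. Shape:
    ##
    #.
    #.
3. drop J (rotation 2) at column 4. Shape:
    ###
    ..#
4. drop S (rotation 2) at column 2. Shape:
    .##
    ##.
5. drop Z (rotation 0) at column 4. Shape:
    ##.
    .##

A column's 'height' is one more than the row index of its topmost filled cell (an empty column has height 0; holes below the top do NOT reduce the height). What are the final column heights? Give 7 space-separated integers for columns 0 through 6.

Drop 1: L rot0 at col 0 lands with bottom-row=0; cleared 0 line(s) (total 0); column heights now [1 1 2 0 0 0 0], max=2
Drop 2: J rot1 at col 0 lands with bottom-row=1; cleared 0 line(s) (total 0); column heights now [4 4 2 0 0 0 0], max=4
Drop 3: J rot2 at col 4 lands with bottom-row=0; cleared 0 line(s) (total 0); column heights now [4 4 2 0 2 2 2], max=4
Drop 4: S rot2 at col 2 lands with bottom-row=2; cleared 0 line(s) (total 0); column heights now [4 4 3 4 4 2 2], max=4
Drop 5: Z rot0 at col 4 lands with bottom-row=3; cleared 0 line(s) (total 0); column heights now [4 4 3 4 5 5 4], max=5

Answer: 4 4 3 4 5 5 4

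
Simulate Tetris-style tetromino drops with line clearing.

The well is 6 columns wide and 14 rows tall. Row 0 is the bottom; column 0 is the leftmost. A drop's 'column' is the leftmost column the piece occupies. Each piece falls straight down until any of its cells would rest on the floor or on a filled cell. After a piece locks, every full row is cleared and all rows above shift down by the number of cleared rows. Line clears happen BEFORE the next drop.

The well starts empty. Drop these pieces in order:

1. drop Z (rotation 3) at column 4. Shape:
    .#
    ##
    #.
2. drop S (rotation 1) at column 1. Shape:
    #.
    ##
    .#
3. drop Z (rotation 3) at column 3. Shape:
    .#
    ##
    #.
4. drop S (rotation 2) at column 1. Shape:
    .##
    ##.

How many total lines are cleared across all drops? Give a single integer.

Answer: 0

Derivation:
Drop 1: Z rot3 at col 4 lands with bottom-row=0; cleared 0 line(s) (total 0); column heights now [0 0 0 0 2 3], max=3
Drop 2: S rot1 at col 1 lands with bottom-row=0; cleared 0 line(s) (total 0); column heights now [0 3 2 0 2 3], max=3
Drop 3: Z rot3 at col 3 lands with bottom-row=1; cleared 0 line(s) (total 0); column heights now [0 3 2 3 4 3], max=4
Drop 4: S rot2 at col 1 lands with bottom-row=3; cleared 0 line(s) (total 0); column heights now [0 4 5 5 4 3], max=5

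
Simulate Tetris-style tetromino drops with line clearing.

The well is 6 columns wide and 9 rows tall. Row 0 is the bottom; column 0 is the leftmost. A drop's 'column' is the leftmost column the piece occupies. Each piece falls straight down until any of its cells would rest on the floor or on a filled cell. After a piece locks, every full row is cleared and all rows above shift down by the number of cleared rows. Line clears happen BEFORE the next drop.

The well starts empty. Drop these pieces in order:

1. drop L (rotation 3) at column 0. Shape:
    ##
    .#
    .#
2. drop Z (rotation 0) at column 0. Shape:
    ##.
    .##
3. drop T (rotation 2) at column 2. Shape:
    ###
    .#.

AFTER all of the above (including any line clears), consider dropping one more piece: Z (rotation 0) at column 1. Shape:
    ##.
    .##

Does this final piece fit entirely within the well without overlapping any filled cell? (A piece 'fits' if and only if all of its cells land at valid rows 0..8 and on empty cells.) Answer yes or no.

Drop 1: L rot3 at col 0 lands with bottom-row=0; cleared 0 line(s) (total 0); column heights now [3 3 0 0 0 0], max=3
Drop 2: Z rot0 at col 0 lands with bottom-row=3; cleared 0 line(s) (total 0); column heights now [5 5 4 0 0 0], max=5
Drop 3: T rot2 at col 2 lands with bottom-row=3; cleared 0 line(s) (total 0); column heights now [5 5 5 5 5 0], max=5
Test piece Z rot0 at col 1 (width 3): heights before test = [5 5 5 5 5 0]; fits = True

Answer: yes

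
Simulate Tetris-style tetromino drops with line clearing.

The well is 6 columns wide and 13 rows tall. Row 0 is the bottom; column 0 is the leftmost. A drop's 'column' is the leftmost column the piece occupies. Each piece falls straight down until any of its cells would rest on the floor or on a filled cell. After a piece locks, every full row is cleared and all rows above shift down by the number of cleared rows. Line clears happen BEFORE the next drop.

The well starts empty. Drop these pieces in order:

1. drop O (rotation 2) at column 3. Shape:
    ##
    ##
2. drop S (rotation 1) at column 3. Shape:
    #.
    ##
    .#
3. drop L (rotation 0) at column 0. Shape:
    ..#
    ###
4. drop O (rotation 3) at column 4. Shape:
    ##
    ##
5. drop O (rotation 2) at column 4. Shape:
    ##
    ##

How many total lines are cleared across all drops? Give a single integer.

Answer: 0

Derivation:
Drop 1: O rot2 at col 3 lands with bottom-row=0; cleared 0 line(s) (total 0); column heights now [0 0 0 2 2 0], max=2
Drop 2: S rot1 at col 3 lands with bottom-row=2; cleared 0 line(s) (total 0); column heights now [0 0 0 5 4 0], max=5
Drop 3: L rot0 at col 0 lands with bottom-row=0; cleared 0 line(s) (total 0); column heights now [1 1 2 5 4 0], max=5
Drop 4: O rot3 at col 4 lands with bottom-row=4; cleared 0 line(s) (total 0); column heights now [1 1 2 5 6 6], max=6
Drop 5: O rot2 at col 4 lands with bottom-row=6; cleared 0 line(s) (total 0); column heights now [1 1 2 5 8 8], max=8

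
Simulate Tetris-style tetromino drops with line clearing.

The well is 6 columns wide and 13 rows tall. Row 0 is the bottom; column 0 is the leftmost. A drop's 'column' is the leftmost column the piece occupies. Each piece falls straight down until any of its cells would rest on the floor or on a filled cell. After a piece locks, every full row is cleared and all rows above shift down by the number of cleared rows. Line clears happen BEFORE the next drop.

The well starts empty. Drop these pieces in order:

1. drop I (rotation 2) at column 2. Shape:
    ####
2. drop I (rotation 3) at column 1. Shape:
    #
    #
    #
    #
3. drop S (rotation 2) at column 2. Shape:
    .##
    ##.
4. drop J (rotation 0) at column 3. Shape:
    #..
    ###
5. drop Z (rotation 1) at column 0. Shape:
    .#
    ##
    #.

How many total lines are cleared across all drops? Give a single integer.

Answer: 0

Derivation:
Drop 1: I rot2 at col 2 lands with bottom-row=0; cleared 0 line(s) (total 0); column heights now [0 0 1 1 1 1], max=1
Drop 2: I rot3 at col 1 lands with bottom-row=0; cleared 0 line(s) (total 0); column heights now [0 4 1 1 1 1], max=4
Drop 3: S rot2 at col 2 lands with bottom-row=1; cleared 0 line(s) (total 0); column heights now [0 4 2 3 3 1], max=4
Drop 4: J rot0 at col 3 lands with bottom-row=3; cleared 0 line(s) (total 0); column heights now [0 4 2 5 4 4], max=5
Drop 5: Z rot1 at col 0 lands with bottom-row=3; cleared 0 line(s) (total 0); column heights now [5 6 2 5 4 4], max=6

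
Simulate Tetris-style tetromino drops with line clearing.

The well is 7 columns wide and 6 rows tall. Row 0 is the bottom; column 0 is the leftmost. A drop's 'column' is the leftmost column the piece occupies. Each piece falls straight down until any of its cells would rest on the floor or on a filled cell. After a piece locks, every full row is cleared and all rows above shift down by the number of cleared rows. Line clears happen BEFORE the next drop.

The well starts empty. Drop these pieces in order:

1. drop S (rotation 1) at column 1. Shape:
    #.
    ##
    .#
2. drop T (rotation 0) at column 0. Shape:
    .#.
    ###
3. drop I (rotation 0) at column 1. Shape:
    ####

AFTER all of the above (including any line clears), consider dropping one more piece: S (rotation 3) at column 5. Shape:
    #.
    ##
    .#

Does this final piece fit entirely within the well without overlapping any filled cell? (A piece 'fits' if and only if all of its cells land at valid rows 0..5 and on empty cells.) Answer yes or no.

Answer: yes

Derivation:
Drop 1: S rot1 at col 1 lands with bottom-row=0; cleared 0 line(s) (total 0); column heights now [0 3 2 0 0 0 0], max=3
Drop 2: T rot0 at col 0 lands with bottom-row=3; cleared 0 line(s) (total 0); column heights now [4 5 4 0 0 0 0], max=5
Drop 3: I rot0 at col 1 lands with bottom-row=5; cleared 0 line(s) (total 0); column heights now [4 6 6 6 6 0 0], max=6
Test piece S rot3 at col 5 (width 2): heights before test = [4 6 6 6 6 0 0]; fits = True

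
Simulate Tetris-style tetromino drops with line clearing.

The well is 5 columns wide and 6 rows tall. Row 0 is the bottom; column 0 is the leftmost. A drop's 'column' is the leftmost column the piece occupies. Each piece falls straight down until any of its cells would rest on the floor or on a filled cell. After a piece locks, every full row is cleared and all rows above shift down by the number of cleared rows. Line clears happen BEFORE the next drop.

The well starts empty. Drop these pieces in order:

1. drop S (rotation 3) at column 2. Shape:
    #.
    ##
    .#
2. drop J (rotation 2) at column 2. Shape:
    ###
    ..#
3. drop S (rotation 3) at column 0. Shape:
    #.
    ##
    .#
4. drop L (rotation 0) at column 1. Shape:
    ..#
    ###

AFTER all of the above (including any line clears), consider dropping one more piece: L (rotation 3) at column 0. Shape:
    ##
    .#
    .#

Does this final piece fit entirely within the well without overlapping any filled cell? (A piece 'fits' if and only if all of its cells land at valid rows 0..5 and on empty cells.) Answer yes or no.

Answer: no

Derivation:
Drop 1: S rot3 at col 2 lands with bottom-row=0; cleared 0 line(s) (total 0); column heights now [0 0 3 2 0], max=3
Drop 2: J rot2 at col 2 lands with bottom-row=2; cleared 0 line(s) (total 0); column heights now [0 0 4 4 4], max=4
Drop 3: S rot3 at col 0 lands with bottom-row=0; cleared 0 line(s) (total 0); column heights now [3 2 4 4 4], max=4
Drop 4: L rot0 at col 1 lands with bottom-row=4; cleared 0 line(s) (total 0); column heights now [3 5 5 6 4], max=6
Test piece L rot3 at col 0 (width 2): heights before test = [3 5 5 6 4]; fits = False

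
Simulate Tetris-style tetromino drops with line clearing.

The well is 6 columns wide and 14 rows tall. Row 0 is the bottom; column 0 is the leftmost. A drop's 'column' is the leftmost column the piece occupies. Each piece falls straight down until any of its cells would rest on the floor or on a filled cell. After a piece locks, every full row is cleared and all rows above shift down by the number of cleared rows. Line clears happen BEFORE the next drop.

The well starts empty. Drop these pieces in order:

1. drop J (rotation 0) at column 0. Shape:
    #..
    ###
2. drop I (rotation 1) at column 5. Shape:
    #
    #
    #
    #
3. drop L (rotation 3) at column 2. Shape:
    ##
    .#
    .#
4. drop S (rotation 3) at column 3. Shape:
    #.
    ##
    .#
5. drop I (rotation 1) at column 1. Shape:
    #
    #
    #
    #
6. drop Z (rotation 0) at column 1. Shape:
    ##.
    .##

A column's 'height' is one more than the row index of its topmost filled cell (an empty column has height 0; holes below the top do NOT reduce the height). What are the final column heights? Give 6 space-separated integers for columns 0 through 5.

Drop 1: J rot0 at col 0 lands with bottom-row=0; cleared 0 line(s) (total 0); column heights now [2 1 1 0 0 0], max=2
Drop 2: I rot1 at col 5 lands with bottom-row=0; cleared 0 line(s) (total 0); column heights now [2 1 1 0 0 4], max=4
Drop 3: L rot3 at col 2 lands with bottom-row=0; cleared 0 line(s) (total 0); column heights now [2 1 3 3 0 4], max=4
Drop 4: S rot3 at col 3 lands with bottom-row=2; cleared 0 line(s) (total 0); column heights now [2 1 3 5 4 4], max=5
Drop 5: I rot1 at col 1 lands with bottom-row=1; cleared 0 line(s) (total 0); column heights now [2 5 3 5 4 4], max=5
Drop 6: Z rot0 at col 1 lands with bottom-row=5; cleared 0 line(s) (total 0); column heights now [2 7 7 6 4 4], max=7

Answer: 2 7 7 6 4 4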